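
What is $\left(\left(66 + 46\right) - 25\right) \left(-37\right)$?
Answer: $-3219$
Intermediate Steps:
$\left(\left(66 + 46\right) - 25\right) \left(-37\right) = \left(112 - 25\right) \left(-37\right) = 87 \left(-37\right) = -3219$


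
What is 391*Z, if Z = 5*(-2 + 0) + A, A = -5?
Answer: -5865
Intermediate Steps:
Z = -15 (Z = 5*(-2 + 0) - 5 = 5*(-2) - 5 = -10 - 5 = -15)
391*Z = 391*(-15) = -5865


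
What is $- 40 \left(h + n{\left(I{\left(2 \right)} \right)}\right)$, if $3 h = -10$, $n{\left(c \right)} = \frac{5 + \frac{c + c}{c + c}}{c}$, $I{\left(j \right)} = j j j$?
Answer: $\frac{310}{3} \approx 103.33$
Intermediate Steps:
$I{\left(j \right)} = j^{3}$ ($I{\left(j \right)} = j^{2} j = j^{3}$)
$n{\left(c \right)} = \frac{6}{c}$ ($n{\left(c \right)} = \frac{5 + \frac{2 c}{2 c}}{c} = \frac{5 + 2 c \frac{1}{2 c}}{c} = \frac{5 + 1}{c} = \frac{6}{c}$)
$h = - \frac{10}{3}$ ($h = \frac{1}{3} \left(-10\right) = - \frac{10}{3} \approx -3.3333$)
$- 40 \left(h + n{\left(I{\left(2 \right)} \right)}\right) = - 40 \left(- \frac{10}{3} + \frac{6}{2^{3}}\right) = - 40 \left(- \frac{10}{3} + \frac{6}{8}\right) = - 40 \left(- \frac{10}{3} + 6 \cdot \frac{1}{8}\right) = - 40 \left(- \frac{10}{3} + \frac{3}{4}\right) = \left(-40\right) \left(- \frac{31}{12}\right) = \frac{310}{3}$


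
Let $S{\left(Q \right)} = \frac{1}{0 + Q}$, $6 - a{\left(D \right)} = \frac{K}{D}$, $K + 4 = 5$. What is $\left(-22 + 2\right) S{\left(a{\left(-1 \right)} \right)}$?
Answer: $- \frac{20}{7} \approx -2.8571$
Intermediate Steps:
$K = 1$ ($K = -4 + 5 = 1$)
$a{\left(D \right)} = 6 - \frac{1}{D}$ ($a{\left(D \right)} = 6 - 1 \frac{1}{D} = 6 - \frac{1}{D}$)
$S{\left(Q \right)} = \frac{1}{Q}$
$\left(-22 + 2\right) S{\left(a{\left(-1 \right)} \right)} = \frac{-22 + 2}{6 - \frac{1}{-1}} = - \frac{20}{6 - -1} = - \frac{20}{6 + 1} = - \frac{20}{7}$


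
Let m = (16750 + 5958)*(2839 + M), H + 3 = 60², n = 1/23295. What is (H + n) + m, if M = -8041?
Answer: -2751685045604/23295 ≈ -1.1812e+8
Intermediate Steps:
n = 1/23295 ≈ 4.2928e-5
H = 3597 (H = -3 + 60² = -3 + 3600 = 3597)
m = -118127016 (m = (16750 + 5958)*(2839 - 8041) = 22708*(-5202) = -118127016)
(H + n) + m = (3597 + 1/23295) - 118127016 = 83792116/23295 - 118127016 = -2751685045604/23295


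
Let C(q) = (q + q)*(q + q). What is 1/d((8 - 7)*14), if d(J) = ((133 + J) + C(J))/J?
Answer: 2/133 ≈ 0.015038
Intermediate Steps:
C(q) = 4*q² (C(q) = (2*q)*(2*q) = 4*q²)
d(J) = (133 + J + 4*J²)/J (d(J) = ((133 + J) + 4*J²)/J = (133 + J + 4*J²)/J)
1/d((8 - 7)*14) = 1/(1 + 4*((8 - 7)*14) + 133/(((8 - 7)*14))) = 1/(1 + 4*(1*14) + 133/((1*14))) = 1/(1 + 4*14 + 133/14) = 1/(1 + 56 + 133*(1/14)) = 1/(1 + 56 + 19/2) = 1/(133/2) = 2/133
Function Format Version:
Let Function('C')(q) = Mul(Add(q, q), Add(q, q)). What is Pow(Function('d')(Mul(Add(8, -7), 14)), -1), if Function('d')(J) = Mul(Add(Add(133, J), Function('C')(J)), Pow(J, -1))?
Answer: Rational(2, 133) ≈ 0.015038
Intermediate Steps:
Function('C')(q) = Mul(4, Pow(q, 2)) (Function('C')(q) = Mul(Mul(2, q), Mul(2, q)) = Mul(4, Pow(q, 2)))
Function('d')(J) = Mul(Pow(J, -1), Add(133, J, Mul(4, Pow(J, 2)))) (Function('d')(J) = Mul(Add(Add(133, J), Mul(4, Pow(J, 2))), Pow(J, -1)) = Mul(Add(133, J, Mul(4, Pow(J, 2))), Pow(J, -1)) = Mul(Pow(J, -1), Add(133, J, Mul(4, Pow(J, 2)))))
Pow(Function('d')(Mul(Add(8, -7), 14)), -1) = Pow(Add(1, Mul(4, Mul(Add(8, -7), 14)), Mul(133, Pow(Mul(Add(8, -7), 14), -1))), -1) = Pow(Add(1, Mul(4, Mul(1, 14)), Mul(133, Pow(Mul(1, 14), -1))), -1) = Pow(Add(1, Mul(4, 14), Mul(133, Pow(14, -1))), -1) = Pow(Add(1, 56, Mul(133, Rational(1, 14))), -1) = Pow(Add(1, 56, Rational(19, 2)), -1) = Pow(Rational(133, 2), -1) = Rational(2, 133)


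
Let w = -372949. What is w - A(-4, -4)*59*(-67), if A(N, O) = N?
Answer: -388761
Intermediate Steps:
w - A(-4, -4)*59*(-67) = -372949 - (-4*59)*(-67) = -372949 - (-236)*(-67) = -372949 - 1*15812 = -372949 - 15812 = -388761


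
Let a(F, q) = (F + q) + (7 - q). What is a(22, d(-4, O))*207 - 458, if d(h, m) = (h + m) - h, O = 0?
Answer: 5545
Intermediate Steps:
d(h, m) = m
a(F, q) = 7 + F
a(22, d(-4, O))*207 - 458 = (7 + 22)*207 - 458 = 29*207 - 458 = 6003 - 458 = 5545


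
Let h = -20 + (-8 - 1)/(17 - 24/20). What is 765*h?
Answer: -1243125/79 ≈ -15736.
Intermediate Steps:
h = -1625/79 (h = -20 - 9/(17 - 24*1/20) = -20 - 9/(17 - 6/5) = -20 - 9/79/5 = -20 - 9*5/79 = -20 - 45/79 = -1625/79 ≈ -20.570)
765*h = 765*(-1625/79) = -1243125/79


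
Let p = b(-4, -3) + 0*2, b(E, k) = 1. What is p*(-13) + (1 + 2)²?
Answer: -4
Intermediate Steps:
p = 1 (p = 1 + 0*2 = 1 + 0 = 1)
p*(-13) + (1 + 2)² = 1*(-13) + (1 + 2)² = -13 + 3² = -13 + 9 = -4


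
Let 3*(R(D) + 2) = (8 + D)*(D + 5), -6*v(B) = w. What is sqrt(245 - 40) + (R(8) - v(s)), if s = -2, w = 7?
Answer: 137/2 + sqrt(205) ≈ 82.818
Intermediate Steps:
v(B) = -7/6 (v(B) = -1/6*7 = -7/6)
R(D) = -2 + (5 + D)*(8 + D)/3 (R(D) = -2 + ((8 + D)*(D + 5))/3 = -2 + ((8 + D)*(5 + D))/3 = -2 + ((5 + D)*(8 + D))/3 = -2 + (5 + D)*(8 + D)/3)
sqrt(245 - 40) + (R(8) - v(s)) = sqrt(245 - 40) + ((34/3 + (1/3)*8**2 + (13/3)*8) - 1*(-7/6)) = sqrt(205) + ((34/3 + (1/3)*64 + 104/3) + 7/6) = sqrt(205) + ((34/3 + 64/3 + 104/3) + 7/6) = sqrt(205) + (202/3 + 7/6) = sqrt(205) + 137/2 = 137/2 + sqrt(205)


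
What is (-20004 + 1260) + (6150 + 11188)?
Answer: -1406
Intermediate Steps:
(-20004 + 1260) + (6150 + 11188) = -18744 + 17338 = -1406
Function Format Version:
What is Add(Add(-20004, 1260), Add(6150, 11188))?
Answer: -1406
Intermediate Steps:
Add(Add(-20004, 1260), Add(6150, 11188)) = Add(-18744, 17338) = -1406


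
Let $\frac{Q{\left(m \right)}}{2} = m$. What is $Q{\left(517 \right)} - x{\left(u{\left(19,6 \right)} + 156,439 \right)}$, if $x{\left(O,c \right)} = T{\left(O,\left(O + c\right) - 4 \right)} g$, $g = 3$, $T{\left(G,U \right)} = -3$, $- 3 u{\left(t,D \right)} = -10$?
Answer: $1043$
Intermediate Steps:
$u{\left(t,D \right)} = \frac{10}{3}$ ($u{\left(t,D \right)} = \left(- \frac{1}{3}\right) \left(-10\right) = \frac{10}{3}$)
$Q{\left(m \right)} = 2 m$
$x{\left(O,c \right)} = -9$ ($x{\left(O,c \right)} = \left(-3\right) 3 = -9$)
$Q{\left(517 \right)} - x{\left(u{\left(19,6 \right)} + 156,439 \right)} = 2 \cdot 517 - -9 = 1034 + 9 = 1043$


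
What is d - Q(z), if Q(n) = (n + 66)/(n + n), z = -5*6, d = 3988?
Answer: 19943/5 ≈ 3988.6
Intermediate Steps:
z = -30
Q(n) = (66 + n)/(2*n) (Q(n) = (66 + n)/((2*n)) = (66 + n)*(1/(2*n)) = (66 + n)/(2*n))
d - Q(z) = 3988 - (66 - 30)/(2*(-30)) = 3988 - (-1)*36/(2*30) = 3988 - 1*(-⅗) = 3988 + ⅗ = 19943/5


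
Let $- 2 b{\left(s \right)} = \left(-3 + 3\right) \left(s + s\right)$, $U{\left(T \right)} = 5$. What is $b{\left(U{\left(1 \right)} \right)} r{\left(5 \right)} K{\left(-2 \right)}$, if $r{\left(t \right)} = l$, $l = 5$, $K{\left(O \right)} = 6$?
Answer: $0$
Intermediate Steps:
$r{\left(t \right)} = 5$
$b{\left(s \right)} = 0$ ($b{\left(s \right)} = - \frac{\left(-3 + 3\right) \left(s + s\right)}{2} = - \frac{0 \cdot 2 s}{2} = \left(- \frac{1}{2}\right) 0 = 0$)
$b{\left(U{\left(1 \right)} \right)} r{\left(5 \right)} K{\left(-2 \right)} = 0 \cdot 5 \cdot 6 = 0 \cdot 6 = 0$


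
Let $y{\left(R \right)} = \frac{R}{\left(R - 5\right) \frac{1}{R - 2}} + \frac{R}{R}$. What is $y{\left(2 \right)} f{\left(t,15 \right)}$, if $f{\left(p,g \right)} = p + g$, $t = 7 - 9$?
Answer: $13$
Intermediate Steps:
$y{\left(R \right)} = 1 + \frac{R \left(-2 + R\right)}{-5 + R}$ ($y{\left(R \right)} = \frac{R}{\left(-5 + R\right) \frac{1}{-2 + R}} + 1 = \frac{R}{\frac{1}{-2 + R} \left(-5 + R\right)} + 1 = R \frac{-2 + R}{-5 + R} + 1 = \frac{R \left(-2 + R\right)}{-5 + R} + 1 = 1 + \frac{R \left(-2 + R\right)}{-5 + R}$)
$t = -2$ ($t = 7 - 9 = -2$)
$f{\left(p,g \right)} = g + p$
$y{\left(2 \right)} f{\left(t,15 \right)} = \frac{-5 + 2^{2} - 2}{-5 + 2} \left(15 - 2\right) = \frac{-5 + 4 - 2}{-3} \cdot 13 = \left(- \frac{1}{3}\right) \left(-3\right) 13 = 1 \cdot 13 = 13$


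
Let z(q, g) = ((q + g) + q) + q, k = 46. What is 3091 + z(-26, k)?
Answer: 3059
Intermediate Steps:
z(q, g) = g + 3*q (z(q, g) = ((g + q) + q) + q = (g + 2*q) + q = g + 3*q)
3091 + z(-26, k) = 3091 + (46 + 3*(-26)) = 3091 + (46 - 78) = 3091 - 32 = 3059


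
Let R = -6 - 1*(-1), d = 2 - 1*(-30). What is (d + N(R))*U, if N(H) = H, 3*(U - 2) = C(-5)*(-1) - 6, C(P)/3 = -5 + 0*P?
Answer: 135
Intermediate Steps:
C(P) = -15 (C(P) = 3*(-5 + 0*P) = 3*(-5 + 0) = 3*(-5) = -15)
U = 5 (U = 2 + (-15*(-1) - 6)/3 = 2 + (15 - 6)/3 = 2 + (⅓)*9 = 2 + 3 = 5)
d = 32 (d = 2 + 30 = 32)
R = -5 (R = -6 + 1 = -5)
(d + N(R))*U = (32 - 5)*5 = 27*5 = 135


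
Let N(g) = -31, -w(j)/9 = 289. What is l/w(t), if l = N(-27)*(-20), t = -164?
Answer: -620/2601 ≈ -0.23837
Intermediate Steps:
w(j) = -2601 (w(j) = -9*289 = -2601)
l = 620 (l = -31*(-20) = 620)
l/w(t) = 620/(-2601) = 620*(-1/2601) = -620/2601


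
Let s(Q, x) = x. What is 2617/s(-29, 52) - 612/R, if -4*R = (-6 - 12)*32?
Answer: 599/13 ≈ 46.077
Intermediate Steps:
R = 144 (R = -(-6 - 12)*32/4 = -(-9)*32/2 = -¼*(-576) = 144)
2617/s(-29, 52) - 612/R = 2617/52 - 612/144 = 2617*(1/52) - 612*1/144 = 2617/52 - 17/4 = 599/13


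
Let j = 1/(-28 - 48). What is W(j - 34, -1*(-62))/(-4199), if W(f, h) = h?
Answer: -62/4199 ≈ -0.014765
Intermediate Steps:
j = -1/76 (j = 1/(-76) = -1/76 ≈ -0.013158)
W(j - 34, -1*(-62))/(-4199) = -1*(-62)/(-4199) = 62*(-1/4199) = -62/4199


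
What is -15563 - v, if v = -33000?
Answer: 17437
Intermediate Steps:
-15563 - v = -15563 - 1*(-33000) = -15563 + 33000 = 17437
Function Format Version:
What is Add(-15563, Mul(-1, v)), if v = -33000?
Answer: 17437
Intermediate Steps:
Add(-15563, Mul(-1, v)) = Add(-15563, Mul(-1, -33000)) = Add(-15563, 33000) = 17437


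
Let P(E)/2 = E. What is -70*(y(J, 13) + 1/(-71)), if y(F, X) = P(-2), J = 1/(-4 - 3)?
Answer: 19950/71 ≈ 280.99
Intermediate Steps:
J = -⅐ (J = 1/(-7) = -⅐ ≈ -0.14286)
P(E) = 2*E
y(F, X) = -4 (y(F, X) = 2*(-2) = -4)
-70*(y(J, 13) + 1/(-71)) = -70*(-4 + 1/(-71)) = -70*(-4 - 1/71) = -70*(-285/71) = 19950/71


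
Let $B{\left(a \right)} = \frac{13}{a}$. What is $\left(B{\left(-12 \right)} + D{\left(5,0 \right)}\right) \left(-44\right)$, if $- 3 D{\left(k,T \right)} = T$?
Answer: $\frac{143}{3} \approx 47.667$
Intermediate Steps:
$D{\left(k,T \right)} = - \frac{T}{3}$
$\left(B{\left(-12 \right)} + D{\left(5,0 \right)}\right) \left(-44\right) = \left(\frac{13}{-12} - 0\right) \left(-44\right) = \left(13 \left(- \frac{1}{12}\right) + 0\right) \left(-44\right) = \left(- \frac{13}{12} + 0\right) \left(-44\right) = \left(- \frac{13}{12}\right) \left(-44\right) = \frac{143}{3}$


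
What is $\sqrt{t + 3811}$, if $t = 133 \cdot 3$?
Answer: $\sqrt{4210} \approx 64.885$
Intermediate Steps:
$t = 399$
$\sqrt{t + 3811} = \sqrt{399 + 3811} = \sqrt{4210}$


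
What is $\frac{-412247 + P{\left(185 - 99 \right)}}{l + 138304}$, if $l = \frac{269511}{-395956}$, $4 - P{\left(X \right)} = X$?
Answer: $- \frac{14842194684}{4978366283} \approx -2.9813$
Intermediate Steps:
$P{\left(X \right)} = 4 - X$
$l = - \frac{24501}{35996}$ ($l = 269511 \left(- \frac{1}{395956}\right) = - \frac{24501}{35996} \approx -0.68066$)
$\frac{-412247 + P{\left(185 - 99 \right)}}{l + 138304} = \frac{-412247 + \left(4 - \left(185 - 99\right)\right)}{- \frac{24501}{35996} + 138304} = \frac{-412247 + \left(4 - 86\right)}{\frac{4978366283}{35996}} = \left(-412247 + \left(4 - 86\right)\right) \frac{35996}{4978366283} = \left(-412247 - 82\right) \frac{35996}{4978366283} = \left(-412329\right) \frac{35996}{4978366283} = - \frac{14842194684}{4978366283}$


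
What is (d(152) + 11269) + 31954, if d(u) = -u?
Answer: 43071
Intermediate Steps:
(d(152) + 11269) + 31954 = (-1*152 + 11269) + 31954 = (-152 + 11269) + 31954 = 11117 + 31954 = 43071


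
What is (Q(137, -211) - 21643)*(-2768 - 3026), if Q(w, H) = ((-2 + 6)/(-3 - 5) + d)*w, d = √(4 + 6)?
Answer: 125796431 - 793778*√10 ≈ 1.2329e+8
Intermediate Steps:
d = √10 ≈ 3.1623
Q(w, H) = w*(-½ + √10) (Q(w, H) = ((-2 + 6)/(-3 - 5) + √10)*w = (4/(-8) + √10)*w = (4*(-⅛) + √10)*w = (-½ + √10)*w = w*(-½ + √10))
(Q(137, -211) - 21643)*(-2768 - 3026) = (137*(-½ + √10) - 21643)*(-2768 - 3026) = ((-137/2 + 137*√10) - 21643)*(-5794) = (-43423/2 + 137*√10)*(-5794) = 125796431 - 793778*√10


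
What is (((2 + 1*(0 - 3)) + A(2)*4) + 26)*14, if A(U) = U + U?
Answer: 574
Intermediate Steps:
A(U) = 2*U
(((2 + 1*(0 - 3)) + A(2)*4) + 26)*14 = (((2 + 1*(0 - 3)) + (2*2)*4) + 26)*14 = (((2 + 1*(-3)) + 4*4) + 26)*14 = (((2 - 3) + 16) + 26)*14 = ((-1 + 16) + 26)*14 = (15 + 26)*14 = 41*14 = 574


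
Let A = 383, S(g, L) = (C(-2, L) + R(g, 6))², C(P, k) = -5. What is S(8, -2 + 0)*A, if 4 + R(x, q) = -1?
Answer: 38300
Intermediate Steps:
R(x, q) = -5 (R(x, q) = -4 - 1 = -5)
S(g, L) = 100 (S(g, L) = (-5 - 5)² = (-10)² = 100)
S(8, -2 + 0)*A = 100*383 = 38300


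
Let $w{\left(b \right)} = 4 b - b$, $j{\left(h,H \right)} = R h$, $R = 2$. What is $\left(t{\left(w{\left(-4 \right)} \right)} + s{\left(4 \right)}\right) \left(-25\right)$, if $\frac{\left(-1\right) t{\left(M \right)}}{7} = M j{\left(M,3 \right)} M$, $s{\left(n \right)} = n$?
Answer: $-604900$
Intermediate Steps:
$j{\left(h,H \right)} = 2 h$
$w{\left(b \right)} = 3 b$
$t{\left(M \right)} = - 14 M^{3}$ ($t{\left(M \right)} = - 7 M 2 M M = - 7 \cdot 2 M^{2} M = - 7 \cdot 2 M^{3} = - 14 M^{3}$)
$\left(t{\left(w{\left(-4 \right)} \right)} + s{\left(4 \right)}\right) \left(-25\right) = \left(- 14 \left(3 \left(-4\right)\right)^{3} + 4\right) \left(-25\right) = \left(- 14 \left(-12\right)^{3} + 4\right) \left(-25\right) = \left(\left(-14\right) \left(-1728\right) + 4\right) \left(-25\right) = \left(24192 + 4\right) \left(-25\right) = 24196 \left(-25\right) = -604900$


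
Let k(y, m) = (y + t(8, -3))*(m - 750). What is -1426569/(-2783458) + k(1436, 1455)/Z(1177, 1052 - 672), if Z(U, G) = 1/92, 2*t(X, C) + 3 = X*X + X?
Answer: 265476845213109/2783458 ≈ 9.5377e+7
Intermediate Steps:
t(X, C) = -3/2 + X/2 + X²/2 (t(X, C) = -3/2 + (X*X + X)/2 = -3/2 + (X² + X)/2 = -3/2 + (X + X²)/2 = -3/2 + (X/2 + X²/2) = -3/2 + X/2 + X²/2)
k(y, m) = (-750 + m)*(69/2 + y) (k(y, m) = (y + (-3/2 + (½)*8 + (½)*8²))*(m - 750) = (y + (-3/2 + 4 + (½)*64))*(-750 + m) = (y + (-3/2 + 4 + 32))*(-750 + m) = (y + 69/2)*(-750 + m) = (69/2 + y)*(-750 + m) = (-750 + m)*(69/2 + y))
Z(U, G) = 1/92
-1426569/(-2783458) + k(1436, 1455)/Z(1177, 1052 - 672) = -1426569/(-2783458) + (-25875 - 750*1436 + (69/2)*1455 + 1455*1436)/(1/92) = -1426569*(-1/2783458) + (-25875 - 1077000 + 100395/2 + 2089380)*92 = 1426569/2783458 + (2073405/2)*92 = 1426569/2783458 + 95376630 = 265476845213109/2783458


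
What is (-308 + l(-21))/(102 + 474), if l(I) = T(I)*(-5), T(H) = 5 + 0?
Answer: -37/64 ≈ -0.57813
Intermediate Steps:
T(H) = 5
l(I) = -25 (l(I) = 5*(-5) = -25)
(-308 + l(-21))/(102 + 474) = (-308 - 25)/(102 + 474) = -333/576 = -333*1/576 = -37/64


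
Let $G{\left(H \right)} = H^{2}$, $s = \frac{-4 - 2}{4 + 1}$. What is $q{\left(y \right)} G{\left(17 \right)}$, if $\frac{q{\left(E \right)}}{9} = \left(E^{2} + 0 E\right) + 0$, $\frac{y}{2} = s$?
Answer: $\frac{374544}{25} \approx 14982.0$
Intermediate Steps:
$s = - \frac{6}{5} \approx -1.2$
$y = - \frac{12}{5}$ ($y = 2 \left(- \frac{6}{5}\right) = - \frac{12}{5} \approx -2.4$)
$q{\left(E \right)} = 9 E^{2}$ ($q{\left(E \right)} = 9 \left(\left(E^{2} + 0 E\right) + 0\right) = 9 \left(\left(E^{2} + 0\right) + 0\right) = 9 \left(E^{2} + 0\right) = 9 E^{2}$)
$q{\left(y \right)} G{\left(17 \right)} = 9 \left(- \frac{12}{5}\right)^{2} \cdot 17^{2} = 9 \cdot \frac{144}{25} \cdot 289 = \frac{1296}{25} \cdot 289 = \frac{374544}{25}$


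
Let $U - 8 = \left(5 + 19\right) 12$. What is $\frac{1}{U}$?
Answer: $\frac{1}{296} \approx 0.0033784$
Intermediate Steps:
$U = 296$ ($U = 8 + \left(5 + 19\right) 12 = 8 + 24 \cdot 12 = 8 + 288 = 296$)
$\frac{1}{U} = \frac{1}{296}$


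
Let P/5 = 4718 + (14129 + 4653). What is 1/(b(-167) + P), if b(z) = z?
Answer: 1/117333 ≈ 8.5228e-6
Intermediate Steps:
P = 117500 (P = 5*(4718 + (14129 + 4653)) = 5*(4718 + 18782) = 5*23500 = 117500)
1/(b(-167) + P) = 1/(-167 + 117500) = 1/117333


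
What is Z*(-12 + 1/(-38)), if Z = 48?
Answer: -10968/19 ≈ -577.26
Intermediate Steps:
Z*(-12 + 1/(-38)) = 48*(-12 + 1/(-38)) = 48*(-12 + 1*(-1/38)) = 48*(-12 - 1/38) = 48*(-457/38) = -10968/19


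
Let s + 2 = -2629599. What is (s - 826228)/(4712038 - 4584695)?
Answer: -3455829/127343 ≈ -27.138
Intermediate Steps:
s = -2629601 (s = -2 - 2629599 = -2629601)
(s - 826228)/(4712038 - 4584695) = (-2629601 - 826228)/(4712038 - 4584695) = -3455829/127343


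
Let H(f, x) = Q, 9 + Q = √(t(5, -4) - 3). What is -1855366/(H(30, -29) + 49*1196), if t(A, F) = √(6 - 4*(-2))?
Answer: -1855366/(58595 + √(-3 + √14)) ≈ -31.664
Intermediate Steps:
t(A, F) = √14 (t(A, F) = √(6 + 8) = √14)
Q = -9 + √(-3 + √14) (Q = -9 + √(√14 - 3) = -9 + √(-3 + √14) ≈ -8.1388)
H(f, x) = -9 + √(-3 + √14)
-1855366/(H(30, -29) + 49*1196) = -1855366/((-9 + √(-3 + √14)) + 49*1196) = -1855366/((-9 + √(-3 + √14)) + 58604) = -1855366/(58595 + √(-3 + √14))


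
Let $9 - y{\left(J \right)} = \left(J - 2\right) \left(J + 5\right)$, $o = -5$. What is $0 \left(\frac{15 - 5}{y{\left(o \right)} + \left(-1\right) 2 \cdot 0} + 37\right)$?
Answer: $0$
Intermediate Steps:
$y{\left(J \right)} = 9 - \left(-2 + J\right) \left(5 + J\right)$ ($y{\left(J \right)} = 9 - \left(J - 2\right) \left(J + 5\right) = 9 - \left(-2 + J\right) \left(5 + J\right)$)
$0 \left(\frac{15 - 5}{y{\left(o \right)} + \left(-1\right) 2 \cdot 0} + 37\right) = 0 \left(\frac{15 - 5}{\left(19 - \left(-5\right)^{2} - -15\right) + \left(-1\right) 2 \cdot 0} + 37\right) = 0 \left(\frac{10}{\left(19 - 25 + 15\right) - 0} + 37\right) = 0 \left(\frac{10}{\left(19 - 25 + 15\right) + 0} + 37\right) = 0 \left(\frac{10}{9 + 0} + 37\right) = 0 \left(\frac{10}{9} + 37\right) = 0 \cdot \frac{343}{9} = 0$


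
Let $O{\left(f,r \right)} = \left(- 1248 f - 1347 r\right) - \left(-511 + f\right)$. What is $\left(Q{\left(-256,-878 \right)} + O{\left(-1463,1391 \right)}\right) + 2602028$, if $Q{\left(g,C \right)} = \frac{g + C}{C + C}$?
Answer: $\frac{2244299389}{878} \approx 2.5561 \cdot 10^{6}$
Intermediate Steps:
$O{\left(f,r \right)} = 511 - 1347 r - 1249 f$ ($O{\left(f,r \right)} = \left(- 1347 r - 1248 f\right) - \left(-511 + f\right) = 511 - 1347 r - 1249 f$)
$Q{\left(g,C \right)} = \frac{C + g}{2 C}$
$\left(Q{\left(-256,-878 \right)} + O{\left(-1463,1391 \right)}\right) + 2602028 = \left(\frac{-878 - 256}{2 \left(-878\right)} - 45879\right) + 2602028 = \left(\frac{1}{2} \left(- \frac{1}{878}\right) \left(-1134\right) + \left(511 - 1873677 + 1827287\right)\right) + 2602028 = \left(\frac{567}{878} - 45879\right) + 2602028 = - \frac{40281195}{878} + 2602028 = \frac{2244299389}{878}$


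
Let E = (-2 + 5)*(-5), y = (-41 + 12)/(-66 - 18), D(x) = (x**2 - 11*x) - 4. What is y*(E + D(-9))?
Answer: 667/12 ≈ 55.583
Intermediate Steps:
D(x) = -4 + x**2 - 11*x
y = 29/84 (y = -29/(-84) = -29*(-1/84) = 29/84 ≈ 0.34524)
E = -15 (E = 3*(-5) = -15)
y*(E + D(-9)) = 29*(-15 + (-4 + (-9)**2 - 11*(-9)))/84 = 29*(-15 + (-4 + 81 + 99))/84 = 29*(-15 + 176)/84 = (29/84)*161 = 667/12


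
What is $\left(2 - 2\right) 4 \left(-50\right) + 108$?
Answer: $108$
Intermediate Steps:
$\left(2 - 2\right) 4 \left(-50\right) + 108 = 0 \cdot 4 \left(-50\right) + 108 = 0 \left(-50\right) + 108 = 0 + 108 = 108$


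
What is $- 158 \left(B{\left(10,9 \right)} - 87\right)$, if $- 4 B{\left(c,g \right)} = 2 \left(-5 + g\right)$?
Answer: $14062$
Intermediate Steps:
$B{\left(c,g \right)} = \frac{5}{2} - \frac{g}{2}$ ($B{\left(c,g \right)} = - \frac{2 \left(-5 + g\right)}{4} = - \frac{-10 + 2 g}{4} = \frac{5}{2} - \frac{g}{2}$)
$- 158 \left(B{\left(10,9 \right)} - 87\right) = - 158 \left(\left(\frac{5}{2} - \frac{9}{2}\right) - 87\right) = - 158 \left(-2 - 87\right) = \left(-158\right) \left(-89\right) = 14062$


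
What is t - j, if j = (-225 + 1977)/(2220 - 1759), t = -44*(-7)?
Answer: 140236/461 ≈ 304.20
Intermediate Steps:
t = 308
j = 1752/461 ≈ 3.8004
t - j = 308 - 1*1752/461 = 308 - 1752/461 = 140236/461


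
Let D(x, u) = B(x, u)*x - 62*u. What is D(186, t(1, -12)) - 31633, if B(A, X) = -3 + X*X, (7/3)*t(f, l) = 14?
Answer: -25867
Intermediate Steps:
t(f, l) = 6 (t(f, l) = (3/7)*14 = 6)
B(A, X) = -3 + X²
D(x, u) = -62*u + x*(-3 + u²) (D(x, u) = (-3 + u²)*x - 62*u = x*(-3 + u²) - 62*u = -62*u + x*(-3 + u²))
D(186, t(1, -12)) - 31633 = (-62*6 + 186*(-3 + 6²)) - 31633 = (-372 + 186*(-3 + 36)) - 31633 = (-372 + 186*33) - 31633 = (-372 + 6138) - 31633 = 5766 - 31633 = -25867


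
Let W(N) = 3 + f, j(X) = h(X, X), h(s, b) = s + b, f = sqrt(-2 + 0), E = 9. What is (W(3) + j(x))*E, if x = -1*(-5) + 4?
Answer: 189 + 9*I*sqrt(2) ≈ 189.0 + 12.728*I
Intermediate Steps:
f = I*sqrt(2) (f = sqrt(-2) = I*sqrt(2) ≈ 1.4142*I)
x = 9 (x = 5 + 4 = 9)
h(s, b) = b + s
j(X) = 2*X (j(X) = X + X = 2*X)
W(N) = 3 + I*sqrt(2)
(W(3) + j(x))*E = ((3 + I*sqrt(2)) + 2*9)*9 = ((3 + I*sqrt(2)) + 18)*9 = (21 + I*sqrt(2))*9 = 189 + 9*I*sqrt(2)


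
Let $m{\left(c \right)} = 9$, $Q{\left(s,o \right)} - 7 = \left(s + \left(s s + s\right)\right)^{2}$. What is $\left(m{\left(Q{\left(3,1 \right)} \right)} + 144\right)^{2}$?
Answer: $23409$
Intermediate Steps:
$Q{\left(s,o \right)} = 7 + \left(s^{2} + 2 s\right)^{2}$ ($Q{\left(s,o \right)} = 7 + \left(s + \left(s s + s\right)\right)^{2} = 7 + \left(s + \left(s^{2} + s\right)\right)^{2} = 7 + \left(s + \left(s + s^{2}\right)\right)^{2} = 7 + \left(s^{2} + 2 s\right)^{2}$)
$\left(m{\left(Q{\left(3,1 \right)} \right)} + 144\right)^{2} = \left(9 + 144\right)^{2} = 153^{2} = 23409$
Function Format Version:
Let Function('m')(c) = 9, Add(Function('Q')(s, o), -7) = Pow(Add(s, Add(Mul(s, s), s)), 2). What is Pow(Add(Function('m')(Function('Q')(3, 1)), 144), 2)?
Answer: 23409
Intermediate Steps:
Function('Q')(s, o) = Add(7, Pow(Add(Pow(s, 2), Mul(2, s)), 2)) (Function('Q')(s, o) = Add(7, Pow(Add(s, Add(Mul(s, s), s)), 2)) = Add(7, Pow(Add(s, Add(Pow(s, 2), s)), 2)) = Add(7, Pow(Add(s, Add(s, Pow(s, 2))), 2)) = Add(7, Pow(Add(Pow(s, 2), Mul(2, s)), 2)))
Pow(Add(Function('m')(Function('Q')(3, 1)), 144), 2) = Pow(Add(9, 144), 2) = Pow(153, 2) = 23409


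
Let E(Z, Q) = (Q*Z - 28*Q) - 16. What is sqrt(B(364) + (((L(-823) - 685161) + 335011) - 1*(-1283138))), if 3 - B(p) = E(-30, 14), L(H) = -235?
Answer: 4*sqrt(58349) ≈ 966.22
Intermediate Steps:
E(Z, Q) = -16 - 28*Q + Q*Z (E(Z, Q) = (-28*Q + Q*Z) - 16 = -16 - 28*Q + Q*Z)
B(p) = 831 (B(p) = 3 - (-16 - 28*14 + 14*(-30)) = 3 - (-16 - 392 - 420) = 3 - 1*(-828) = 3 + 828 = 831)
sqrt(B(364) + (((L(-823) - 685161) + 335011) - 1*(-1283138))) = sqrt(831 + (((-235 - 685161) + 335011) - 1*(-1283138))) = sqrt(831 + ((-685396 + 335011) + 1283138)) = sqrt(831 + (-350385 + 1283138)) = sqrt(831 + 932753) = sqrt(933584) = 4*sqrt(58349)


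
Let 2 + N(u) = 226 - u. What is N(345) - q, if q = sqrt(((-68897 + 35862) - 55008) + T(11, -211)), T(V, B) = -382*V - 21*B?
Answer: -121 - 23*I*sqrt(166) ≈ -121.0 - 296.33*I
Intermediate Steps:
N(u) = 224 - u (N(u) = -2 + (226 - u) = 224 - u)
q = 23*I*sqrt(166) (q = sqrt(((-68897 + 35862) - 55008) + (-382*11 - 21*(-211))) = sqrt((-33035 - 55008) + (-4202 + 4431)) = sqrt(-88043 + 229) = sqrt(-87814) = 23*I*sqrt(166) ≈ 296.33*I)
N(345) - q = (224 - 1*345) - 23*I*sqrt(166) = (224 - 345) - 23*I*sqrt(166) = -121 - 23*I*sqrt(166)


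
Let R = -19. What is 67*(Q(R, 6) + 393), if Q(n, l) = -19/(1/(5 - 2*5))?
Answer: 32696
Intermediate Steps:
Q(n, l) = 95 (Q(n, l) = -19/(1/(5 - 10)) = -19/(1/(-5)) = -19/(-⅕) = -19*(-5) = 95)
67*(Q(R, 6) + 393) = 67*(95 + 393) = 67*488 = 32696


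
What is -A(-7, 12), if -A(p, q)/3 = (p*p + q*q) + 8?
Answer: 603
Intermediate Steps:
A(p, q) = -24 - 3*p**2 - 3*q**2 (A(p, q) = -3*((p*p + q*q) + 8) = -3*((p**2 + q**2) + 8) = -3*(8 + p**2 + q**2) = -24 - 3*p**2 - 3*q**2)
-A(-7, 12) = -(-24 - 3*(-7)**2 - 3*12**2) = -(-24 - 3*49 - 3*144) = -(-24 - 147 - 432) = -1*(-603) = 603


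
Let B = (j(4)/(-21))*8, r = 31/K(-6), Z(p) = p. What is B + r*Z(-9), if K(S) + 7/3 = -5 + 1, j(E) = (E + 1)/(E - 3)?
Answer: 16817/399 ≈ 42.148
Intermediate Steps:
j(E) = (1 + E)/(-3 + E)
K(S) = -19/3 (K(S) = -7/3 + (-5 + 1) = -7/3 - 4 = -19/3)
r = -93/19 (r = 31/(-19/3) = 31*(-3/19) = -93/19 ≈ -4.8947)
B = -40/21 (B = (((1 + 4)/(-3 + 4))/(-21))*8 = ((5/1)*(-1/21))*8 = ((1*5)*(-1/21))*8 = (5*(-1/21))*8 = -5/21*8 = -40/21 ≈ -1.9048)
B + r*Z(-9) = -40/21 - 93/19*(-9) = -40/21 + 837/19 = 16817/399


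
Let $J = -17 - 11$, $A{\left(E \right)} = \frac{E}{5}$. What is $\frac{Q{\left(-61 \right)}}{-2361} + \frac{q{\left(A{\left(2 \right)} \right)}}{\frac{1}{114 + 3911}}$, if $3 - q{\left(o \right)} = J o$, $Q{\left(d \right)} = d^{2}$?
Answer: $\frac{134939234}{2361} \approx 57153.0$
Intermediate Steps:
$A{\left(E \right)} = \frac{E}{5}$ ($A{\left(E \right)} = E \frac{1}{5} = \frac{E}{5}$)
$J = -28$
$q{\left(o \right)} = 3 + 28 o$ ($q{\left(o \right)} = 3 - - 28 o = 3 + 28 o$)
$\frac{Q{\left(-61 \right)}}{-2361} + \frac{q{\left(A{\left(2 \right)} \right)}}{\frac{1}{114 + 3911}} = \frac{\left(-61\right)^{2}}{-2361} + \frac{3 + 28 \cdot \frac{1}{5} \cdot 2}{\frac{1}{114 + 3911}} = 3721 \left(- \frac{1}{2361}\right) + \frac{3 + 28 \cdot \frac{2}{5}}{\frac{1}{4025}} = - \frac{3721}{2361} + \left(3 + \frac{56}{5}\right) \frac{1}{\frac{1}{4025}} = - \frac{3721}{2361} + \frac{71}{5} \cdot 4025 = - \frac{3721}{2361} + 57155 = \frac{134939234}{2361}$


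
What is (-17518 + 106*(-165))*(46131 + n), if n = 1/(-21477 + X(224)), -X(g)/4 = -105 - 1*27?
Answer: -33831672316544/20949 ≈ -1.6150e+9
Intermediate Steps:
X(g) = 528 (X(g) = -4*(-105 - 1*27) = -4*(-105 - 27) = -4*(-132) = 528)
n = -1/20949 (n = 1/(-21477 + 528) = 1/(-20949) = -1/20949 ≈ -4.7735e-5)
(-17518 + 106*(-165))*(46131 + n) = (-17518 + 106*(-165))*(46131 - 1/20949) = (-17518 - 17490)*(966398318/20949) = -35008*966398318/20949 = -33831672316544/20949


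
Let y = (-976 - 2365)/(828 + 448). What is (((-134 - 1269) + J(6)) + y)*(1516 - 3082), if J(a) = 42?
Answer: 46979379/22 ≈ 2.1354e+6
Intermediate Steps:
y = -3341/1276 ≈ -2.6183
(((-134 - 1269) + J(6)) + y)*(1516 - 3082) = (((-134 - 1269) + 42) - 3341/1276)*(1516 - 3082) = ((-1403 + 42) - 3341/1276)*(-1566) = (-1361 - 3341/1276)*(-1566) = -1739977/1276*(-1566) = 46979379/22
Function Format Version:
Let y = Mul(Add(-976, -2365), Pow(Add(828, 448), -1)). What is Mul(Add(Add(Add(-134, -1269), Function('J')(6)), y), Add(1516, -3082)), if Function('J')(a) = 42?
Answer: Rational(46979379, 22) ≈ 2.1354e+6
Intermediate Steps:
y = Rational(-3341, 1276) (y = Mul(-3341, Pow(1276, -1)) = Mul(-3341, Rational(1, 1276)) = Rational(-3341, 1276) ≈ -2.6183)
Mul(Add(Add(Add(-134, -1269), Function('J')(6)), y), Add(1516, -3082)) = Mul(Add(Add(Add(-134, -1269), 42), Rational(-3341, 1276)), Add(1516, -3082)) = Mul(Add(Add(-1403, 42), Rational(-3341, 1276)), -1566) = Mul(Add(-1361, Rational(-3341, 1276)), -1566) = Mul(Rational(-1739977, 1276), -1566) = Rational(46979379, 22)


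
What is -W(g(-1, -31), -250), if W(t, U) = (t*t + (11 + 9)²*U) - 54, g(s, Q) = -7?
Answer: 100005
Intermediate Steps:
W(t, U) = -54 + t² + 400*U (W(t, U) = (t² + 20²*U) - 54 = (t² + 400*U) - 54 = -54 + t² + 400*U)
-W(g(-1, -31), -250) = -(-54 + (-7)² + 400*(-250)) = -(-54 + 49 - 100000) = -1*(-100005) = 100005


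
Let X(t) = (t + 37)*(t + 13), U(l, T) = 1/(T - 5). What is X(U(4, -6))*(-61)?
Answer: -3516772/121 ≈ -29064.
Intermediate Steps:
U(l, T) = 1/(-5 + T)
X(t) = (13 + t)*(37 + t) (X(t) = (37 + t)*(13 + t) = (13 + t)*(37 + t))
X(U(4, -6))*(-61) = (481 + (1/(-5 - 6))² + 50/(-5 - 6))*(-61) = (481 + (1/(-11))² + 50/(-11))*(-61) = (481 + (-1/11)² + 50*(-1/11))*(-61) = (481 + 1/121 - 50/11)*(-61) = (57652/121)*(-61) = -3516772/121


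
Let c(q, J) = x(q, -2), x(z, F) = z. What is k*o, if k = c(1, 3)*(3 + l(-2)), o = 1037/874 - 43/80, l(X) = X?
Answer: 22689/34960 ≈ 0.64900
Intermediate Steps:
c(q, J) = q
o = 22689/34960 (o = 1037*(1/874) - 43*1/80 = 1037/874 - 43/80 = 22689/34960 ≈ 0.64900)
k = 1 (k = 1*(3 - 2) = 1*1 = 1)
k*o = 1*(22689/34960) = 22689/34960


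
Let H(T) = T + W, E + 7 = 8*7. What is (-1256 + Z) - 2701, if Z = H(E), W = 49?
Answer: -3859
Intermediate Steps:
E = 49 (E = -7 + 8*7 = -7 + 56 = 49)
H(T) = 49 + T (H(T) = T + 49 = 49 + T)
Z = 98 (Z = 49 + 49 = 98)
(-1256 + Z) - 2701 = (-1256 + 98) - 2701 = -1158 - 2701 = -3859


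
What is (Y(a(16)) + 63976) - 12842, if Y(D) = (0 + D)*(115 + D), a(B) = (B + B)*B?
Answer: 372158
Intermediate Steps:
a(B) = 2*B² (a(B) = (2*B)*B = 2*B²)
Y(D) = D*(115 + D)
(Y(a(16)) + 63976) - 12842 = ((2*16²)*(115 + 2*16²) + 63976) - 12842 = ((2*256)*(115 + 2*256) + 63976) - 12842 = (512*(115 + 512) + 63976) - 12842 = (512*627 + 63976) - 12842 = (321024 + 63976) - 12842 = 385000 - 12842 = 372158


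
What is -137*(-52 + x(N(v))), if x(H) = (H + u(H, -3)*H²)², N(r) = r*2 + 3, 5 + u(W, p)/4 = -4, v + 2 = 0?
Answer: -180429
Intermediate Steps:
v = -2 (v = -2 + 0 = -2)
u(W, p) = -36 (u(W, p) = -20 + 4*(-4) = -20 - 16 = -36)
N(r) = 3 + 2*r (N(r) = 2*r + 3 = 3 + 2*r)
x(H) = (H - 36*H²)²
-137*(-52 + x(N(v))) = -137*(-52 + (3 + 2*(-2))²*(1 - 36*(3 + 2*(-2)))²) = -137*(-52 + (3 - 4)²*(1 - 36*(3 - 4))²) = -137*(-52 + (-1)²*(1 - 36*(-1))²) = -137*(-52 + 1*(1 + 36)²) = -137*(-52 + 1*37²) = -137*(-52 + 1*1369) = -137*(-52 + 1369) = -137*1317 = -180429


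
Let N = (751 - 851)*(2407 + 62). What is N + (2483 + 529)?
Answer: -243888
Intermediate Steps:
N = -246900 (N = -100*2469 = -246900)
N + (2483 + 529) = -246900 + (2483 + 529) = -246900 + 3012 = -243888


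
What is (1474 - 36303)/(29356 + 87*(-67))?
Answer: -34829/23527 ≈ -1.4804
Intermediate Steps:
(1474 - 36303)/(29356 + 87*(-67)) = -34829/(29356 - 5829) = -34829/23527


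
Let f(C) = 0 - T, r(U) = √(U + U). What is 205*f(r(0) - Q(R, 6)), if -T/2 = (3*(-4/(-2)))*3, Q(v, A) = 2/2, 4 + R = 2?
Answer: 7380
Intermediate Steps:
R = -2 (R = -4 + 2 = -2)
r(U) = √2*√U (r(U) = √(2*U) = √2*√U)
Q(v, A) = 1 (Q(v, A) = 2*(½) = 1)
T = -36 (T = -2*3*(-4/(-2))*3 = -2*3*(-4*(-½))*3 = -2*3*2*3 = -12*3 = -2*18 = -36)
f(C) = 36 (f(C) = 0 - 1*(-36) = 0 + 36 = 36)
205*f(r(0) - Q(R, 6)) = 205*36 = 7380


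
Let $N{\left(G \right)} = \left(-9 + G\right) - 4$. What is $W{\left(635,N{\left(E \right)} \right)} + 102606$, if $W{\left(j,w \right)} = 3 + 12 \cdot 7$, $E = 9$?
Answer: $102693$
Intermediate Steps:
$N{\left(G \right)} = -13 + G$
$W{\left(j,w \right)} = 87$ ($W{\left(j,w \right)} = 3 + 84 = 87$)
$W{\left(635,N{\left(E \right)} \right)} + 102606 = 87 + 102606 = 102693$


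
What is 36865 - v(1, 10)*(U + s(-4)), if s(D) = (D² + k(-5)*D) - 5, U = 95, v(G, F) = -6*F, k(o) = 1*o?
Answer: 44425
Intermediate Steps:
k(o) = o
s(D) = -5 + D² - 5*D (s(D) = (D² - 5*D) - 5 = -5 + D² - 5*D)
36865 - v(1, 10)*(U + s(-4)) = 36865 - (-6*10)*(95 + (-5 + (-4)² - 5*(-4))) = 36865 - (-60)*(95 + (-5 + 16 + 20)) = 36865 - (-60)*(95 + 31) = 36865 - (-60)*126 = 36865 - 1*(-7560) = 36865 + 7560 = 44425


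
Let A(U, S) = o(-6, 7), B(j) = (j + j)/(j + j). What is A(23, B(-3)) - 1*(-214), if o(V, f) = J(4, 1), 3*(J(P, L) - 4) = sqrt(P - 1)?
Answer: 218 + sqrt(3)/3 ≈ 218.58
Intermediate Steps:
J(P, L) = 4 + sqrt(-1 + P)/3 (J(P, L) = 4 + sqrt(P - 1)/3 = 4 + sqrt(-1 + P)/3)
B(j) = 1 (B(j) = (2*j)/((2*j)) = (2*j)*(1/(2*j)) = 1)
o(V, f) = 4 + sqrt(3)/3 (o(V, f) = 4 + sqrt(-1 + 4)/3 = 4 + sqrt(3)/3)
A(U, S) = 4 + sqrt(3)/3
A(23, B(-3)) - 1*(-214) = (4 + sqrt(3)/3) - 1*(-214) = (4 + sqrt(3)/3) + 214 = 218 + sqrt(3)/3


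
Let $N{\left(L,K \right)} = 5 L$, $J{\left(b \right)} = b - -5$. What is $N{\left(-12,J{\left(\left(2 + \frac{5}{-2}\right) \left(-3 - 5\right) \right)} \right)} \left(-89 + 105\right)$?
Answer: $-960$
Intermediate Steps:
$J{\left(b \right)} = 5 + b$ ($J{\left(b \right)} = b + 5 = 5 + b$)
$N{\left(-12,J{\left(\left(2 + \frac{5}{-2}\right) \left(-3 - 5\right) \right)} \right)} \left(-89 + 105\right) = 5 \left(-12\right) \left(-89 + 105\right) = \left(-60\right) 16 = -960$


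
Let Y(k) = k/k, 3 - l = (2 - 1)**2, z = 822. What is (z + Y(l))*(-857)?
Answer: -705311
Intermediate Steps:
l = 2 (l = 3 - (2 - 1)**2 = 3 - 1*1**2 = 3 - 1*1 = 3 - 1 = 2)
Y(k) = 1
(z + Y(l))*(-857) = (822 + 1)*(-857) = 823*(-857) = -705311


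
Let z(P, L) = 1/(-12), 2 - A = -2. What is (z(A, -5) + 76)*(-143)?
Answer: -130273/12 ≈ -10856.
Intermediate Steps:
A = 4 (A = 2 - 1*(-2) = 2 + 2 = 4)
z(P, L) = -1/12
(z(A, -5) + 76)*(-143) = (-1/12 + 76)*(-143) = (911/12)*(-143) = -130273/12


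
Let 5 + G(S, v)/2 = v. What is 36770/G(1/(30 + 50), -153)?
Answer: -18385/158 ≈ -116.36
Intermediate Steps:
G(S, v) = -10 + 2*v
36770/G(1/(30 + 50), -153) = 36770/(-10 + 2*(-153)) = 36770/(-10 - 306) = 36770/(-316) = 36770*(-1/316) = -18385/158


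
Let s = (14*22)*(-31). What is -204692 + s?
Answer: -214240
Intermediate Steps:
s = -9548 (s = 308*(-31) = -9548)
-204692 + s = -204692 - 9548 = -214240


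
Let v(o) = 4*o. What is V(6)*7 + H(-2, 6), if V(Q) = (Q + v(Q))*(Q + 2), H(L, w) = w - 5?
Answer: 1681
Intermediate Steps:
H(L, w) = -5 + w
V(Q) = 5*Q*(2 + Q) (V(Q) = (Q + 4*Q)*(Q + 2) = (5*Q)*(2 + Q) = 5*Q*(2 + Q))
V(6)*7 + H(-2, 6) = (5*6*(2 + 6))*7 + (-5 + 6) = (5*6*8)*7 + 1 = 240*7 + 1 = 1680 + 1 = 1681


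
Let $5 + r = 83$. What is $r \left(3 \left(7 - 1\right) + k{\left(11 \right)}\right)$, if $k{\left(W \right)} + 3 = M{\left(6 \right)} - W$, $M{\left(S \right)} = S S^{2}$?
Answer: $17160$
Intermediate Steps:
$r = 78$ ($r = -5 + 83 = 78$)
$M{\left(S \right)} = S^{3}$
$k{\left(W \right)} = 213 - W$ ($k{\left(W \right)} = -3 - \left(-216 + W\right) = 213 - W$)
$r \left(3 \left(7 - 1\right) + k{\left(11 \right)}\right) = 78 \left(3 \left(7 - 1\right) + \left(213 - 11\right)\right) = 78 \left(3 \cdot 6 + \left(213 - 11\right)\right) = 78 \left(18 + 202\right) = 78 \cdot 220 = 17160$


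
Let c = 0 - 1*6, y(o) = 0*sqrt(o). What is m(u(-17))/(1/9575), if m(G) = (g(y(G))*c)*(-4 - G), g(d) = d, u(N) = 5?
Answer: 0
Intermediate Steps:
y(o) = 0
c = -6 (c = 0 - 6 = -6)
m(G) = 0 (m(G) = (0*(-6))*(-4 - G) = 0*(-4 - G) = 0)
m(u(-17))/(1/9575) = 0/(1/9575) = 0*9575 = 0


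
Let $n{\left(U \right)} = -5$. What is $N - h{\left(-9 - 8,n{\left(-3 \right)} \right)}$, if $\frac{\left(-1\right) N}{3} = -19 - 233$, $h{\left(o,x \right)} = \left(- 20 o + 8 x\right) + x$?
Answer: $461$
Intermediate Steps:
$h{\left(o,x \right)} = - 20 o + 9 x$
$N = 756$ ($N = - 3 \left(-19 - 233\right) = \left(-3\right) \left(-252\right) = 756$)
$N - h{\left(-9 - 8,n{\left(-3 \right)} \right)} = 756 - \left(- 20 \left(-9 - 8\right) + 9 \left(-5\right)\right) = 756 - \left(- 20 \left(-9 - 8\right) - 45\right) = 756 - \left(\left(-20\right) \left(-17\right) - 45\right) = 756 - \left(340 - 45\right) = 756 - 295 = 461$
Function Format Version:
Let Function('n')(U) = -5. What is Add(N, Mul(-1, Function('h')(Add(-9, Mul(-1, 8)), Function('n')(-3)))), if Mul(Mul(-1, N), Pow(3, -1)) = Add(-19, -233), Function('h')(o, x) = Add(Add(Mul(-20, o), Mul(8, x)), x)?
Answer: 461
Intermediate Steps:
Function('h')(o, x) = Add(Mul(-20, o), Mul(9, x))
N = 756 (N = Mul(-3, Add(-19, -233)) = Mul(-3, -252) = 756)
Add(N, Mul(-1, Function('h')(Add(-9, Mul(-1, 8)), Function('n')(-3)))) = Add(756, Mul(-1, Add(Mul(-20, Add(-9, Mul(-1, 8))), Mul(9, -5)))) = Add(756, Mul(-1, Add(Mul(-20, Add(-9, -8)), -45))) = Add(756, Mul(-1, Add(Mul(-20, -17), -45))) = Add(756, Mul(-1, Add(340, -45))) = Add(756, Mul(-1, 295)) = Add(756, -295) = 461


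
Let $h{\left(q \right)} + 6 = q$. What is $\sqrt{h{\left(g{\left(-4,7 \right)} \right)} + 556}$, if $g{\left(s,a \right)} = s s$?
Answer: $\sqrt{566} \approx 23.791$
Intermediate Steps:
$g{\left(s,a \right)} = s^{2}$
$h{\left(q \right)} = -6 + q$
$\sqrt{h{\left(g{\left(-4,7 \right)} \right)} + 556} = \sqrt{\left(-6 + \left(-4\right)^{2}\right) + 556} = \sqrt{\left(-6 + 16\right) + 556} = \sqrt{10 + 556} = \sqrt{566}$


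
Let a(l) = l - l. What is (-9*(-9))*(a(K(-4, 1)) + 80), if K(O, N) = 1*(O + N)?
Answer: 6480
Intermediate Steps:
K(O, N) = N + O (K(O, N) = 1*(N + O) = N + O)
a(l) = 0
(-9*(-9))*(a(K(-4, 1)) + 80) = (-9*(-9))*(0 + 80) = 81*80 = 6480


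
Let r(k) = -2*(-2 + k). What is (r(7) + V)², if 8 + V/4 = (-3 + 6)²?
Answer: 36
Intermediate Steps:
r(k) = 4 - 2*k
V = 4 (V = -32 + 4*(-3 + 6)² = -32 + 4*3² = -32 + 4*9 = -32 + 36 = 4)
(r(7) + V)² = ((4 - 2*7) + 4)² = ((4 - 14) + 4)² = (-10 + 4)² = (-6)² = 36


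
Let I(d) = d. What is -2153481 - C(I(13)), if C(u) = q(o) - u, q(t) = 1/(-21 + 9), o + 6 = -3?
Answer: -25841615/12 ≈ -2.1535e+6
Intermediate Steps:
o = -9 (o = -6 - 3 = -9)
q(t) = -1/12 (q(t) = 1/(-12) = -1/12)
C(u) = -1/12 - u
-2153481 - C(I(13)) = -2153481 - (-1/12 - 1*13) = -2153481 - (-1/12 - 13) = -2153481 - 1*(-157/12) = -2153481 + 157/12 = -25841615/12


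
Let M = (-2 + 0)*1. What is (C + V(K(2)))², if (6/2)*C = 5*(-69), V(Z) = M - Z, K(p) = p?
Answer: 14161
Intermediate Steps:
M = -2 (M = -2*1 = -2)
V(Z) = -2 - Z
C = -115 (C = (5*(-69))/3 = (⅓)*(-345) = -115)
(C + V(K(2)))² = (-115 + (-2 - 1*2))² = (-115 + (-2 - 2))² = (-115 - 4)² = (-119)² = 14161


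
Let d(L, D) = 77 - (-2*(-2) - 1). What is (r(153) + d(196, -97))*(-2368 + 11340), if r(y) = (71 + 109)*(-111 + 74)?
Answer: -59089592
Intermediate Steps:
d(L, D) = 74 (d(L, D) = 77 - (4 - 1) = 77 - 1*3 = 77 - 3 = 74)
r(y) = -6660 (r(y) = 180*(-37) = -6660)
(r(153) + d(196, -97))*(-2368 + 11340) = (-6660 + 74)*(-2368 + 11340) = -6586*8972 = -59089592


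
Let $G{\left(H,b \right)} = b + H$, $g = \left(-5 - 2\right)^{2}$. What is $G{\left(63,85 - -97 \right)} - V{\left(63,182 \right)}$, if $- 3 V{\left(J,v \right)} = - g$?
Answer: $\frac{686}{3} \approx 228.67$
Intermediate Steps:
$g = 49$ ($g = \left(-7\right)^{2} = 49$)
$G{\left(H,b \right)} = H + b$
$V{\left(J,v \right)} = \frac{49}{3}$ ($V{\left(J,v \right)} = - \frac{\left(-1\right) 49}{3} = \left(- \frac{1}{3}\right) \left(-49\right) = \frac{49}{3}$)
$G{\left(63,85 - -97 \right)} - V{\left(63,182 \right)} = \left(63 + \left(85 - -97\right)\right) - \frac{49}{3} = \left(63 + \left(85 + 97\right)\right) - \frac{49}{3} = \left(63 + 182\right) - \frac{49}{3} = 245 - \frac{49}{3} = \frac{686}{3}$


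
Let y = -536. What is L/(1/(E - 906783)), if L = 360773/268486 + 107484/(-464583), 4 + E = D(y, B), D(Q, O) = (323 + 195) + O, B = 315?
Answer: -2992906472944095/2969857889 ≈ -1.0078e+6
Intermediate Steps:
D(Q, O) = 518 + O
E = 829 (E = -4 + (518 + 315) = -4 + 833 = 829)
L = 46250351145/41578010446 (L = 360773*(1/268486) + 107484*(-1/464583) = 360773/268486 - 35828/154861 = 46250351145/41578010446 ≈ 1.1124)
L/(1/(E - 906783)) = 46250351145/(41578010446*(1/(829 - 906783))) = 46250351145/(41578010446*(1/(-905954))) = 46250351145/(41578010446*(-1/905954)) = (46250351145/41578010446)*(-905954) = -2992906472944095/2969857889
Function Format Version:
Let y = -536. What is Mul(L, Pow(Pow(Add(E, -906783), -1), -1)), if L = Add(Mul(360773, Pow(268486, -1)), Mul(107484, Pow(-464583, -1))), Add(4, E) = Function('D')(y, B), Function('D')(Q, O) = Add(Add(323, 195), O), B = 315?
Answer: Rational(-2992906472944095, 2969857889) ≈ -1.0078e+6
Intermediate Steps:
Function('D')(Q, O) = Add(518, O)
E = 829 (E = Add(-4, Add(518, 315)) = Add(-4, 833) = 829)
L = Rational(46250351145, 41578010446) (L = Add(Mul(360773, Rational(1, 268486)), Mul(107484, Rational(-1, 464583))) = Add(Rational(360773, 268486), Rational(-35828, 154861)) = Rational(46250351145, 41578010446) ≈ 1.1124)
Mul(L, Pow(Pow(Add(E, -906783), -1), -1)) = Mul(Rational(46250351145, 41578010446), Pow(Pow(Add(829, -906783), -1), -1)) = Mul(Rational(46250351145, 41578010446), Pow(Pow(-905954, -1), -1)) = Mul(Rational(46250351145, 41578010446), Pow(Rational(-1, 905954), -1)) = Mul(Rational(46250351145, 41578010446), -905954) = Rational(-2992906472944095, 2969857889)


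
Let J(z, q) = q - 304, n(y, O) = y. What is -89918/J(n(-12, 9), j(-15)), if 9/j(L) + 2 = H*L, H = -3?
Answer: 3866474/13063 ≈ 295.99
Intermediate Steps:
j(L) = 9/(-2 - 3*L)
J(z, q) = -304 + q
-89918/J(n(-12, 9), j(-15)) = -89918/(-304 - 9/(2 + 3*(-15))) = -89918/(-304 - 9/(2 - 45)) = -89918/(-304 - 9/(-43)) = -89918/(-304 - 9*(-1/43)) = -89918/(-304 + 9/43) = -89918/(-13063/43) = -89918*(-43/13063) = 3866474/13063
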